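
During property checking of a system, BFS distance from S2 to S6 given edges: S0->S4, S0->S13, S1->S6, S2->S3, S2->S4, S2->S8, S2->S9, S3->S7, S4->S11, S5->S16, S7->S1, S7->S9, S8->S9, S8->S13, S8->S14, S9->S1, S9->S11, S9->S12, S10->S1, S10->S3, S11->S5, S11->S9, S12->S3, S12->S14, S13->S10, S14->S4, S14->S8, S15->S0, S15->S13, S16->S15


BFS layer-by-layer from S2:
  dist 0: {S2}
  dist 1: {S3, S4, S8, S9}
  dist 2: {S1, S7, S11, S12, S13, S14}
  dist 3: {S5, S6, S10}
  -> S6 reached at distance 3
Shortest path length = 3

3


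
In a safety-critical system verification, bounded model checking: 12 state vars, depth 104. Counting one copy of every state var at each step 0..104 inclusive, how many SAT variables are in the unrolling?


BMC unrolls to depth k, creating one copy of each state var for steps 0..k.
Step count = 104 + 1 = 105 (steps 0 through 104)
Vars per step = 12
Total = 12 * 105 = 1260

1260


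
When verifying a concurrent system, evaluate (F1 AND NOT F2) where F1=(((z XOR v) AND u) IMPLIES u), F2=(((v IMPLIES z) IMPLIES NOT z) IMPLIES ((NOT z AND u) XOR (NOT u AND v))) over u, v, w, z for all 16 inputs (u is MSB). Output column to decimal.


F1 = (((z XOR v) AND u) IMPLIES u)
F2 = (((v IMPLIES z) IMPLIES NOT z) IMPLIES ((NOT z AND u) XOR (NOT u AND v)))
Counterexample to F1=>F2 is where F1=1 and F2=0.
Evaluate each row (bits = u,v,w,z, MSB first):
  row 0 [0000]: F1=1 F2=0 -> F1&~F2 -> 1
  row 1 [0001]: F1=1 F2=1 -> F1&~F2 -> 0
  row 2 [0010]: F1=1 F2=0 -> F1&~F2 -> 1
  row 3 [0011]: F1=1 F2=1 -> F1&~F2 -> 0
  row 4 [0100]: F1=1 F2=1 -> F1&~F2 -> 0
  row 5 [0101]: F1=1 F2=1 -> F1&~F2 -> 0
  row 6 [0110]: F1=1 F2=1 -> F1&~F2 -> 0
  row 7 [0111]: F1=1 F2=1 -> F1&~F2 -> 0
  row 8 [1000]: F1=1 F2=1 -> F1&~F2 -> 0
  row 9 [1001]: F1=1 F2=1 -> F1&~F2 -> 0
  row 10 [1010]: F1=1 F2=1 -> F1&~F2 -> 0
  row 11 [1011]: F1=1 F2=1 -> F1&~F2 -> 0
  row 12 [1100]: F1=1 F2=1 -> F1&~F2 -> 0
  row 13 [1101]: F1=1 F2=1 -> F1&~F2 -> 0
  row 14 [1110]: F1=1 F2=1 -> F1&~F2 -> 0
  row 15 [1111]: F1=1 F2=1 -> F1&~F2 -> 0
Full result column, 4 rows per line (u,v fixed per line; w,z runs 00..11 left to right):
  rows 0-3 [u,v=00]: 1010  = hex A
  rows 4-7 [u,v=01]: 0000  = hex 0
  rows 8-11 [u,v=10]: 0000  = hex 0
  rows 12-15 [u,v=11]: 0000  = hex 0
Counterexample vector (row 0 .. row 15) = 1010000000000000
Output column grouped in 4s = 1010 0000 0000 0000 = 0xA000
Convert to decimal digit by digit (value = value*16 + digit):
  A -> 10
  10*16 + 0 = 160
  160*16 + 0 = 2560
  2560*16 + 0 = 40960
Decimal = 40960

40960


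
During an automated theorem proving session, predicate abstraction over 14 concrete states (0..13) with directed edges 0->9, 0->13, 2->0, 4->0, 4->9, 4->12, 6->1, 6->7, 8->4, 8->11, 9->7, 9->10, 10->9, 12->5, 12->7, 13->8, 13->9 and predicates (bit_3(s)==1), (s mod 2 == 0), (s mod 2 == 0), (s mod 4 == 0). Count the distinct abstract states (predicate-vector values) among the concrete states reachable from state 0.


BFS from 0:
Concrete reachable: {0, 4, 5, 7, 8, 9, 10, 11, 12, 13}
Abstract via predicates (bit_3(s)==1), (s mod 2 == 0), (s mod 2 == 0), (s mod 4 == 0):
  (0,0,0,0) <- {5, 7}
  (0,1,1,1) <- {0, 4}
  (1,0,0,0) <- {9, 11, 13}
  (1,1,1,0) <- {10}
  (1,1,1,1) <- {8, 12}
Distinct abstract states = 5

5


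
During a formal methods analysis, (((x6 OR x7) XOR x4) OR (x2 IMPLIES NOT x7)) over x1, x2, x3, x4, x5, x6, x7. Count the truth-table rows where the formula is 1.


Formula: (((x6 OR x7) XOR x4) OR (x2 IMPLIES NOT x7)) over 7 vars (128 rows)
Evaluate each row (x1, x2, x3, x4, x5, x6, x7 as bits, MSB first):
  row 0 [0000000]: (((0 OR 0) XOR 0) OR (0 IMPLIES NOT 0)) -> 1
  row 1 [0000001]: (((0 OR 1) XOR 0) OR (0 IMPLIES NOT 1)) -> 1
  row 2 [0000010]: (((1 OR 0) XOR 0) OR (0 IMPLIES NOT 0)) -> 1
  row 3 [0000011]: (((1 OR 1) XOR 0) OR (0 IMPLIES NOT 1)) -> 1
  row 4 [0000100]: (((0 OR 0) XOR 0) OR (0 IMPLIES NOT 0)) -> 1
  (every remaining row is evaluated the same way; all 128 results are listed next)
Full result column, 8 rows per line (x1,x2,x3,x4 fixed per line; x5,x6,x7 runs 000..111 left to right):
  rows 0-7 [x1,x2,x3,x4=0000]: 11111111  (ones: 8)
  rows 8-15 [x1,x2,x3,x4=0001]: 11111111  (ones: 8)
  rows 16-23 [x1,x2,x3,x4=0010]: 11111111  (ones: 8)
  rows 24-31 [x1,x2,x3,x4=0011]: 11111111  (ones: 8)
  rows 32-39 [x1,x2,x3,x4=0100]: 11111111  (ones: 8)
  rows 40-47 [x1,x2,x3,x4=0101]: 10101010  (ones: 4)
  rows 48-55 [x1,x2,x3,x4=0110]: 11111111  (ones: 8)
  rows 56-63 [x1,x2,x3,x4=0111]: 10101010  (ones: 4)
  rows 64-71 [x1,x2,x3,x4=1000]: 11111111  (ones: 8)
  rows 72-79 [x1,x2,x3,x4=1001]: 11111111  (ones: 8)
  rows 80-87 [x1,x2,x3,x4=1010]: 11111111  (ones: 8)
  rows 88-95 [x1,x2,x3,x4=1011]: 11111111  (ones: 8)
  rows 96-103 [x1,x2,x3,x4=1100]: 11111111  (ones: 8)
  rows 104-111 [x1,x2,x3,x4=1101]: 10101010  (ones: 4)
  rows 112-119 [x1,x2,x3,x4=1110]: 11111111  (ones: 8)
  rows 120-127 [x1,x2,x3,x4=1111]: 10101010  (ones: 4)
Count of 1-rows = 8+8+8+8+8+4+8+4+8+8+8+8+8+4+8+4 = 112

112


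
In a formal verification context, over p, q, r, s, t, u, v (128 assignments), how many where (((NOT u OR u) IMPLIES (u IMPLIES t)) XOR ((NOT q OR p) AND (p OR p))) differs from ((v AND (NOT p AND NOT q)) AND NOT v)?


F1 = (((NOT u OR u) IMPLIES (u IMPLIES t)) XOR ((NOT q OR p) AND (p OR p)))
F2 = ((v AND (NOT p AND NOT q)) AND NOT v)
Evaluate both on each of 128 rows (bits = p,q,r,s,t,u,v):
  row 0 [0000000]: F1=1 F2=0 (differ) -> 1
  row 1 [0000001]: F1=1 F2=0 (differ) -> 1
  row 2 [0000010]: F1=0 F2=0 -> 0
  row 3 [0000011]: F1=0 F2=0 -> 0
  row 4 [0000100]: F1=1 F2=0 (differ) -> 1
  (every remaining row is evaluated the same way; all 128 results are listed next)
Full result column, 8 rows per line (p,q,r,s fixed per line; t,u,v runs 000..111 left to right):
  rows 0-7 [p,q,r,s=0000]: 11001111  (ones: 6)
  rows 8-15 [p,q,r,s=0001]: 11001111  (ones: 6)
  rows 16-23 [p,q,r,s=0010]: 11001111  (ones: 6)
  rows 24-31 [p,q,r,s=0011]: 11001111  (ones: 6)
  rows 32-39 [p,q,r,s=0100]: 11001111  (ones: 6)
  rows 40-47 [p,q,r,s=0101]: 11001111  (ones: 6)
  rows 48-55 [p,q,r,s=0110]: 11001111  (ones: 6)
  rows 56-63 [p,q,r,s=0111]: 11001111  (ones: 6)
  rows 64-71 [p,q,r,s=1000]: 00110000  (ones: 2)
  rows 72-79 [p,q,r,s=1001]: 00110000  (ones: 2)
  rows 80-87 [p,q,r,s=1010]: 00110000  (ones: 2)
  rows 88-95 [p,q,r,s=1011]: 00110000  (ones: 2)
  rows 96-103 [p,q,r,s=1100]: 00110000  (ones: 2)
  rows 104-111 [p,q,r,s=1101]: 00110000  (ones: 2)
  rows 112-119 [p,q,r,s=1110]: 00110000  (ones: 2)
  rows 120-127 [p,q,r,s=1111]: 00110000  (ones: 2)
Disagreements = 6+6+6+6+6+6+6+6+2+2+2+2+2+2+2+2 = 64

64


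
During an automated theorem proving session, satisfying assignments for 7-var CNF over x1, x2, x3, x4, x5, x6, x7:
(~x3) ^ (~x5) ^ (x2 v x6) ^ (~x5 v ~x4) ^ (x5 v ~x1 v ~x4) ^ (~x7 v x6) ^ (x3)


CNF with 7 clauses over 7 vars (128 assignments).
An assignment satisfies CNF iff every clause has >=1 true literal.
Check each row (bits = x1,x2,x3,x4,x5,x6,x7; clause T/F shown):
  row 0 [0000000]: clauses=TTFTTTF -> 0
  row 1 [0000001]: clauses=TTFTTFF -> 0
  row 2 [0000010]: clauses=TTTTTTF -> 0
  row 3 [0000011]: clauses=TTTTTTF -> 0
  row 4 [0000100]: clauses=TFFTTTF -> 0
  (every remaining row is evaluated the same way; all 128 results are listed next)
Full result column, 8 rows per line (x1,x2,x3,x4 fixed per line; x5,x6,x7 runs 000..111 left to right):
  rows 0-7 [x1,x2,x3,x4=0000]: 00000000  (ones: 0)
  rows 8-15 [x1,x2,x3,x4=0001]: 00000000  (ones: 0)
  rows 16-23 [x1,x2,x3,x4=0010]: 00000000  (ones: 0)
  rows 24-31 [x1,x2,x3,x4=0011]: 00000000  (ones: 0)
  rows 32-39 [x1,x2,x3,x4=0100]: 00000000  (ones: 0)
  rows 40-47 [x1,x2,x3,x4=0101]: 00000000  (ones: 0)
  rows 48-55 [x1,x2,x3,x4=0110]: 00000000  (ones: 0)
  rows 56-63 [x1,x2,x3,x4=0111]: 00000000  (ones: 0)
  rows 64-71 [x1,x2,x3,x4=1000]: 00000000  (ones: 0)
  rows 72-79 [x1,x2,x3,x4=1001]: 00000000  (ones: 0)
  rows 80-87 [x1,x2,x3,x4=1010]: 00000000  (ones: 0)
  rows 88-95 [x1,x2,x3,x4=1011]: 00000000  (ones: 0)
  rows 96-103 [x1,x2,x3,x4=1100]: 00000000  (ones: 0)
  rows 104-111 [x1,x2,x3,x4=1101]: 00000000  (ones: 0)
  rows 112-119 [x1,x2,x3,x4=1110]: 00000000  (ones: 0)
  rows 120-127 [x1,x2,x3,x4=1111]: 00000000  (ones: 0)
Satisfying assignments = 0+0+0+0+0+0+0+0+0+0+0+0+0+0+0+0 = 0

0


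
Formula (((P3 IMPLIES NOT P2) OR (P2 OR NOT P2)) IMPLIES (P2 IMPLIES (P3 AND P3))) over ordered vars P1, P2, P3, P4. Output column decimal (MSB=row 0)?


Formula: (((P3 IMPLIES NOT P2) OR (P2 OR NOT P2)) IMPLIES (P2 IMPLIES (P3 AND P3))) over P1, P2, P3, P4 (16 rows)
Evaluate each row (bits = P1,P2,P3,P4, MSB first):
  row 0 [0000]: (((0 IMPLIES NOT 0) OR (0 OR NOT 0)) IMPLIES (0 IMPLIES (0 AND 0))) -> 1
  row 1 [0001]: (((0 IMPLIES NOT 0) OR (0 OR NOT 0)) IMPLIES (0 IMPLIES (0 AND 0))) -> 1
  row 2 [0010]: (((1 IMPLIES NOT 0) OR (0 OR NOT 0)) IMPLIES (0 IMPLIES (1 AND 1))) -> 1
  row 3 [0011]: (((1 IMPLIES NOT 0) OR (0 OR NOT 0)) IMPLIES (0 IMPLIES (1 AND 1))) -> 1
  row 4 [0100]: (((0 IMPLIES NOT 1) OR (1 OR NOT 1)) IMPLIES (1 IMPLIES (0 AND 0))) -> 0
  row 5 [0101]: (((0 IMPLIES NOT 1) OR (1 OR NOT 1)) IMPLIES (1 IMPLIES (0 AND 0))) -> 0
  row 6 [0110]: (((1 IMPLIES NOT 1) OR (1 OR NOT 1)) IMPLIES (1 IMPLIES (1 AND 1))) -> 1
  row 7 [0111]: (((1 IMPLIES NOT 1) OR (1 OR NOT 1)) IMPLIES (1 IMPLIES (1 AND 1))) -> 1
  row 8 [1000]: (((0 IMPLIES NOT 0) OR (0 OR NOT 0)) IMPLIES (0 IMPLIES (0 AND 0))) -> 1
  row 9 [1001]: (((0 IMPLIES NOT 0) OR (0 OR NOT 0)) IMPLIES (0 IMPLIES (0 AND 0))) -> 1
  row 10 [1010]: (((1 IMPLIES NOT 0) OR (0 OR NOT 0)) IMPLIES (0 IMPLIES (1 AND 1))) -> 1
  row 11 [1011]: (((1 IMPLIES NOT 0) OR (0 OR NOT 0)) IMPLIES (0 IMPLIES (1 AND 1))) -> 1
  row 12 [1100]: (((0 IMPLIES NOT 1) OR (1 OR NOT 1)) IMPLIES (1 IMPLIES (0 AND 0))) -> 0
  row 13 [1101]: (((0 IMPLIES NOT 1) OR (1 OR NOT 1)) IMPLIES (1 IMPLIES (0 AND 0))) -> 0
  row 14 [1110]: (((1 IMPLIES NOT 1) OR (1 OR NOT 1)) IMPLIES (1 IMPLIES (1 AND 1))) -> 1
  row 15 [1111]: (((1 IMPLIES NOT 1) OR (1 OR NOT 1)) IMPLIES (1 IMPLIES (1 AND 1))) -> 1
Full result column, 4 rows per line (P1,P2 fixed per line; P3,P4 runs 00..11 left to right):
  rows 0-3 [P1,P2=00]: 1111  = hex F
  rows 4-7 [P1,P2=01]: 0011  = hex 3
  rows 8-11 [P1,P2=10]: 1111  = hex F
  rows 12-15 [P1,P2=11]: 0011  = hex 3
Output column (row 0 .. row 15) = 1111001111110011
Output column grouped in 4s = 1111 0011 1111 0011 = 0xF3F3
Convert to decimal digit by digit (value = value*16 + digit):
  F -> 15
  15*16 + 3 = 243
  243*16 + 15 (F) = 3903
  3903*16 + 3 = 62451
Decimal = 62451

62451


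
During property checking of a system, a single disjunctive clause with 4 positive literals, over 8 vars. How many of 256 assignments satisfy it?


Step 1: Total=2^8=256
Step 2: Unsat when all 4 false: 2^4=16
Step 3: Sat=256-16=240

240


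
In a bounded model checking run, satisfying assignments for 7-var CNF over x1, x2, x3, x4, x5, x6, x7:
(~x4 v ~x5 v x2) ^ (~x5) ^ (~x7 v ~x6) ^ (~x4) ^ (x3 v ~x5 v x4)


CNF with 5 clauses over 7 vars (128 assignments).
An assignment satisfies CNF iff every clause has >=1 true literal.
Check each row (bits = x1,x2,x3,x4,x5,x6,x7; clause T/F shown):
  row 0 [0000000]: clauses=TTTTT -> 1
  row 1 [0000001]: clauses=TTTTT -> 1
  row 2 [0000010]: clauses=TTTTT -> 1
  row 3 [0000011]: clauses=TTFTT -> 0
  row 4 [0000100]: clauses=TFTTF -> 0
  (every remaining row is evaluated the same way; all 128 results are listed next)
Full result column, 8 rows per line (x1,x2,x3,x4 fixed per line; x5,x6,x7 runs 000..111 left to right):
  rows 0-7 [x1,x2,x3,x4=0000]: 11100000  (ones: 3)
  rows 8-15 [x1,x2,x3,x4=0001]: 00000000  (ones: 0)
  rows 16-23 [x1,x2,x3,x4=0010]: 11100000  (ones: 3)
  rows 24-31 [x1,x2,x3,x4=0011]: 00000000  (ones: 0)
  rows 32-39 [x1,x2,x3,x4=0100]: 11100000  (ones: 3)
  rows 40-47 [x1,x2,x3,x4=0101]: 00000000  (ones: 0)
  rows 48-55 [x1,x2,x3,x4=0110]: 11100000  (ones: 3)
  rows 56-63 [x1,x2,x3,x4=0111]: 00000000  (ones: 0)
  rows 64-71 [x1,x2,x3,x4=1000]: 11100000  (ones: 3)
  rows 72-79 [x1,x2,x3,x4=1001]: 00000000  (ones: 0)
  rows 80-87 [x1,x2,x3,x4=1010]: 11100000  (ones: 3)
  rows 88-95 [x1,x2,x3,x4=1011]: 00000000  (ones: 0)
  rows 96-103 [x1,x2,x3,x4=1100]: 11100000  (ones: 3)
  rows 104-111 [x1,x2,x3,x4=1101]: 00000000  (ones: 0)
  rows 112-119 [x1,x2,x3,x4=1110]: 11100000  (ones: 3)
  rows 120-127 [x1,x2,x3,x4=1111]: 00000000  (ones: 0)
Satisfying assignments = 3+0+3+0+3+0+3+0+3+0+3+0+3+0+3+0 = 24

24


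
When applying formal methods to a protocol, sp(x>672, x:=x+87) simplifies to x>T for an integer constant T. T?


Formula: sp(P, x:=E) = exists old_x. (x = E[old_x/x]) AND P[old_x/x] (old_x is the value of x before the assignment; eliminate old_x by solving x = E[old_x/x] for old_x)
Step 1: Precondition P: x>672, i.e. old_x > 672
Step 2: Assignment gives x = old_x + 87, so old_x = x - 87
Step 3: Substitute into P: x - 87 > 672
Step 4: Simplify: x > 672+87 = 759

759


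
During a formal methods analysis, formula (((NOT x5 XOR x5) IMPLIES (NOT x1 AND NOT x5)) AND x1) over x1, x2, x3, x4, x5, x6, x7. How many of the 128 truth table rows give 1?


Formula: (((NOT x5 XOR x5) IMPLIES (NOT x1 AND NOT x5)) AND x1) over 7 vars (128 rows)
Evaluate each row (x1, x2, x3, x4, x5, x6, x7 as bits, MSB first):
  row 0 [0000000]: (((NOT 0 XOR 0) IMPLIES (NOT 0 AND NOT 0)) AND 0) -> 0
  row 1 [0000001]: (((NOT 0 XOR 0) IMPLIES (NOT 0 AND NOT 0)) AND 0) -> 0
  row 2 [0000010]: (((NOT 0 XOR 0) IMPLIES (NOT 0 AND NOT 0)) AND 0) -> 0
  row 3 [0000011]: (((NOT 0 XOR 0) IMPLIES (NOT 0 AND NOT 0)) AND 0) -> 0
  row 4 [0000100]: (((NOT 1 XOR 1) IMPLIES (NOT 0 AND NOT 1)) AND 0) -> 0
  (every remaining row is evaluated the same way; all 128 results are listed next)
Full result column, 8 rows per line (x1,x2,x3,x4 fixed per line; x5,x6,x7 runs 000..111 left to right):
  rows 0-7 [x1,x2,x3,x4=0000]: 00000000  (ones: 0)
  rows 8-15 [x1,x2,x3,x4=0001]: 00000000  (ones: 0)
  rows 16-23 [x1,x2,x3,x4=0010]: 00000000  (ones: 0)
  rows 24-31 [x1,x2,x3,x4=0011]: 00000000  (ones: 0)
  rows 32-39 [x1,x2,x3,x4=0100]: 00000000  (ones: 0)
  rows 40-47 [x1,x2,x3,x4=0101]: 00000000  (ones: 0)
  rows 48-55 [x1,x2,x3,x4=0110]: 00000000  (ones: 0)
  rows 56-63 [x1,x2,x3,x4=0111]: 00000000  (ones: 0)
  rows 64-71 [x1,x2,x3,x4=1000]: 00000000  (ones: 0)
  rows 72-79 [x1,x2,x3,x4=1001]: 00000000  (ones: 0)
  rows 80-87 [x1,x2,x3,x4=1010]: 00000000  (ones: 0)
  rows 88-95 [x1,x2,x3,x4=1011]: 00000000  (ones: 0)
  rows 96-103 [x1,x2,x3,x4=1100]: 00000000  (ones: 0)
  rows 104-111 [x1,x2,x3,x4=1101]: 00000000  (ones: 0)
  rows 112-119 [x1,x2,x3,x4=1110]: 00000000  (ones: 0)
  rows 120-127 [x1,x2,x3,x4=1111]: 00000000  (ones: 0)
Count of 1-rows = 0+0+0+0+0+0+0+0+0+0+0+0+0+0+0+0 = 0

0


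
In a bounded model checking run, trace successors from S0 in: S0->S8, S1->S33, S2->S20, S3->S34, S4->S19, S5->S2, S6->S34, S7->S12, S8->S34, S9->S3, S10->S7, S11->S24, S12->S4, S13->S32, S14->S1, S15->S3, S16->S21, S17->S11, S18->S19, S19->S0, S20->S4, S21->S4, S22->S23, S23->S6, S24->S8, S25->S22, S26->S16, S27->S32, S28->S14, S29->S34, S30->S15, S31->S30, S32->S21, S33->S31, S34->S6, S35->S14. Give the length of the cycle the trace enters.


Trace from S0 until a state repeats:
  S0 -> S8 -> S34 -> S6 -> S34
S34 first seen at step 2, revisited at step 4.
Cycle length = 4 - 2 = 2

2


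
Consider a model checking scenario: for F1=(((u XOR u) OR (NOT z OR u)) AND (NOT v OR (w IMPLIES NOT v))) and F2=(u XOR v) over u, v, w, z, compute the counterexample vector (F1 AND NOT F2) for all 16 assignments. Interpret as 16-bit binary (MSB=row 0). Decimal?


F1 = (((u XOR u) OR (NOT z OR u)) AND (NOT v OR (w IMPLIES NOT v)))
F2 = (u XOR v)
Counterexample to F1=>F2 is where F1=1 and F2=0.
Evaluate each row (bits = u,v,w,z, MSB first):
  row 0 [0000]: F1=1 F2=0 -> F1&~F2 -> 1
  row 1 [0001]: F1=0 F2=0 -> F1&~F2 -> 0
  row 2 [0010]: F1=1 F2=0 -> F1&~F2 -> 1
  row 3 [0011]: F1=0 F2=0 -> F1&~F2 -> 0
  row 4 [0100]: F1=1 F2=1 -> F1&~F2 -> 0
  row 5 [0101]: F1=0 F2=1 -> F1&~F2 -> 0
  row 6 [0110]: F1=0 F2=1 -> F1&~F2 -> 0
  row 7 [0111]: F1=0 F2=1 -> F1&~F2 -> 0
  row 8 [1000]: F1=1 F2=1 -> F1&~F2 -> 0
  row 9 [1001]: F1=1 F2=1 -> F1&~F2 -> 0
  row 10 [1010]: F1=1 F2=1 -> F1&~F2 -> 0
  row 11 [1011]: F1=1 F2=1 -> F1&~F2 -> 0
  row 12 [1100]: F1=1 F2=0 -> F1&~F2 -> 1
  row 13 [1101]: F1=1 F2=0 -> F1&~F2 -> 1
  row 14 [1110]: F1=0 F2=0 -> F1&~F2 -> 0
  row 15 [1111]: F1=0 F2=0 -> F1&~F2 -> 0
Full result column, 4 rows per line (u,v fixed per line; w,z runs 00..11 left to right):
  rows 0-3 [u,v=00]: 1010  = hex A
  rows 4-7 [u,v=01]: 0000  = hex 0
  rows 8-11 [u,v=10]: 0000  = hex 0
  rows 12-15 [u,v=11]: 1100  = hex C
Counterexample vector (row 0 .. row 15) = 1010000000001100
Output column grouped in 4s = 1010 0000 0000 1100 = 0xA00C
Convert to decimal digit by digit (value = value*16 + digit):
  A -> 10
  10*16 + 0 = 160
  160*16 + 0 = 2560
  2560*16 + 12 (C) = 40972
Decimal = 40972

40972


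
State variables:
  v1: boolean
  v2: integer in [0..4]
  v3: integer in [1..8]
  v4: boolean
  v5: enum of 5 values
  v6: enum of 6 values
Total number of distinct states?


State space = product of domain sizes of all variables.
Domain sizes:
  v1 (boolean): 2
  v2 (integer in [0..4]): 5
  v3 (integer in [1..8]): 8
  v4 (boolean): 2
  v5 (enum of 5 values): 5
  v6 (enum of 6 values): 6
Product = 2 * 5 * 8 * 2 * 5 * 6 = 4800

4800


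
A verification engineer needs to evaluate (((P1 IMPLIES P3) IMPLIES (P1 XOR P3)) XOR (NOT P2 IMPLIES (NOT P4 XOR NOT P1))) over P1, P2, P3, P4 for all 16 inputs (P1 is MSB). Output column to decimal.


Formula: (((P1 IMPLIES P3) IMPLIES (P1 XOR P3)) XOR (NOT P2 IMPLIES (NOT P4 XOR NOT P1))) over P1, P2, P3, P4 (16 rows)
Evaluate each row (bits = P1,P2,P3,P4, MSB first):
  row 0 [0000]: (((0 IMPLIES 0) IMPLIES (0 XOR 0)) XOR (NOT 0 IMPLIES (NOT 0 XOR NOT 0))) -> 0
  row 1 [0001]: (((0 IMPLIES 0) IMPLIES (0 XOR 0)) XOR (NOT 0 IMPLIES (NOT 1 XOR NOT 0))) -> 1
  row 2 [0010]: (((0 IMPLIES 1) IMPLIES (0 XOR 1)) XOR (NOT 0 IMPLIES (NOT 0 XOR NOT 0))) -> 1
  row 3 [0011]: (((0 IMPLIES 1) IMPLIES (0 XOR 1)) XOR (NOT 0 IMPLIES (NOT 1 XOR NOT 0))) -> 0
  row 4 [0100]: (((0 IMPLIES 0) IMPLIES (0 XOR 0)) XOR (NOT 1 IMPLIES (NOT 0 XOR NOT 0))) -> 1
  row 5 [0101]: (((0 IMPLIES 0) IMPLIES (0 XOR 0)) XOR (NOT 1 IMPLIES (NOT 1 XOR NOT 0))) -> 1
  row 6 [0110]: (((0 IMPLIES 1) IMPLIES (0 XOR 1)) XOR (NOT 1 IMPLIES (NOT 0 XOR NOT 0))) -> 0
  row 7 [0111]: (((0 IMPLIES 1) IMPLIES (0 XOR 1)) XOR (NOT 1 IMPLIES (NOT 1 XOR NOT 0))) -> 0
  row 8 [1000]: (((1 IMPLIES 0) IMPLIES (1 XOR 0)) XOR (NOT 0 IMPLIES (NOT 0 XOR NOT 1))) -> 0
  row 9 [1001]: (((1 IMPLIES 0) IMPLIES (1 XOR 0)) XOR (NOT 0 IMPLIES (NOT 1 XOR NOT 1))) -> 1
  row 10 [1010]: (((1 IMPLIES 1) IMPLIES (1 XOR 1)) XOR (NOT 0 IMPLIES (NOT 0 XOR NOT 1))) -> 1
  row 11 [1011]: (((1 IMPLIES 1) IMPLIES (1 XOR 1)) XOR (NOT 0 IMPLIES (NOT 1 XOR NOT 1))) -> 0
  row 12 [1100]: (((1 IMPLIES 0) IMPLIES (1 XOR 0)) XOR (NOT 1 IMPLIES (NOT 0 XOR NOT 1))) -> 0
  row 13 [1101]: (((1 IMPLIES 0) IMPLIES (1 XOR 0)) XOR (NOT 1 IMPLIES (NOT 1 XOR NOT 1))) -> 0
  row 14 [1110]: (((1 IMPLIES 1) IMPLIES (1 XOR 1)) XOR (NOT 1 IMPLIES (NOT 0 XOR NOT 1))) -> 1
  row 15 [1111]: (((1 IMPLIES 1) IMPLIES (1 XOR 1)) XOR (NOT 1 IMPLIES (NOT 1 XOR NOT 1))) -> 1
Full result column, 4 rows per line (P1,P2 fixed per line; P3,P4 runs 00..11 left to right):
  rows 0-3 [P1,P2=00]: 0110  = hex 6
  rows 4-7 [P1,P2=01]: 1100  = hex C
  rows 8-11 [P1,P2=10]: 0110  = hex 6
  rows 12-15 [P1,P2=11]: 0011  = hex 3
Output column (row 0 .. row 15) = 0110110001100011
Output column grouped in 4s = 0110 1100 0110 0011 = 0x6C63
Convert to decimal digit by digit (value = value*16 + digit):
  6 -> 6
  6*16 + 12 (C) = 108
  108*16 + 6 = 1734
  1734*16 + 3 = 27747
Decimal = 27747

27747


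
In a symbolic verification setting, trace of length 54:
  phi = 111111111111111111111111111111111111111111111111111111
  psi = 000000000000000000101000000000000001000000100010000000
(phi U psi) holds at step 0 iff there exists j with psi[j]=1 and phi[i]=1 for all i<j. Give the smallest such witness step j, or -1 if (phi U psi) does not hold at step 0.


(phi U psi) at 0: need smallest j with psi[j]=1 and phi[i]=1 for all i in [0,j).
Scan from step 0:
  step 0: phi=1, psi=0 -> continue
  step 1: phi=1, psi=0 -> continue
  step 2: phi=1, psi=0 -> continue
  step 3: phi=1, psi=0 -> continue
  step 18: psi=1 and phi held for [0,18) -> witness found
Witness step = 18

18


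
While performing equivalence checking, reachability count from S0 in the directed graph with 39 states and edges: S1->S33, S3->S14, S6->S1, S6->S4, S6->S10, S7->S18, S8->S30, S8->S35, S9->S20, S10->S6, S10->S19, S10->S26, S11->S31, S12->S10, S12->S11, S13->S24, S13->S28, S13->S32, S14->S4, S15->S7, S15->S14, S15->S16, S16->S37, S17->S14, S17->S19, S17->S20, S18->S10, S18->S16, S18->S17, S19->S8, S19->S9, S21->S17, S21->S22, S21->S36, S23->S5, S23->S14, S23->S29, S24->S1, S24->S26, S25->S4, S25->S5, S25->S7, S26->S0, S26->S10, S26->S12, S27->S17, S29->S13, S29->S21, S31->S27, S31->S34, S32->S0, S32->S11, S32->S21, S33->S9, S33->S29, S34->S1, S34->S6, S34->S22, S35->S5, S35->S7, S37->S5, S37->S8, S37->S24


BFS from S0:
  layer 0: {S0}
Reachable set: {S0}
Count = 1

1


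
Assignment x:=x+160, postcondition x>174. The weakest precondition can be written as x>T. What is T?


Formula: wp(x:=E, P) = P[E/x] (substitute E for x in postcondition)
Step 1: Postcondition: x>174
Step 2: Substitute x+160 for x: x+160>174
Step 3: Solve for x: x > 174-160 = 14

14


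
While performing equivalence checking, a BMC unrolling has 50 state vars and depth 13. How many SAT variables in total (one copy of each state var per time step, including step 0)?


BMC unrolls to depth k, creating one copy of each state var for steps 0..k.
Step count = 13 + 1 = 14 (steps 0 through 13)
Vars per step = 50
Total = 50 * 14 = 700

700


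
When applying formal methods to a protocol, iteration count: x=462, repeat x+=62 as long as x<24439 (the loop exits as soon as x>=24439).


Step 1: x goes from 462 toward 24439 by 62; the body runs while x<24439, so iterations = ceil((bound-start)/step)
Step 2: Distance=23977
Step 3: ceil(23977/62)=387

387


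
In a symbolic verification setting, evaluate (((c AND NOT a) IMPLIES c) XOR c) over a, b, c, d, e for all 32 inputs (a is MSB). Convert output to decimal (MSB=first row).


Formula: (((c AND NOT a) IMPLIES c) XOR c) over a, b, c, d, e (32 rows)
Evaluate each row (bits = a,b,c,d,e, MSB first):
  row 0 [00000]: (((0 AND NOT 0) IMPLIES 0) XOR 0) -> 1
  row 1 [00001]: (((0 AND NOT 0) IMPLIES 0) XOR 0) -> 1
  row 2 [00010]: (((0 AND NOT 0) IMPLIES 0) XOR 0) -> 1
  row 3 [00011]: (((0 AND NOT 0) IMPLIES 0) XOR 0) -> 1
  row 4 [00100]: (((1 AND NOT 0) IMPLIES 1) XOR 1) -> 0
  row 5 [00101]: (((1 AND NOT 0) IMPLIES 1) XOR 1) -> 0
  row 6 [00110]: (((1 AND NOT 0) IMPLIES 1) XOR 1) -> 0
  row 7 [00111]: (((1 AND NOT 0) IMPLIES 1) XOR 1) -> 0
  row 8 [01000]: (((0 AND NOT 0) IMPLIES 0) XOR 0) -> 1
  row 9 [01001]: (((0 AND NOT 0) IMPLIES 0) XOR 0) -> 1
  row 10 [01010]: (((0 AND NOT 0) IMPLIES 0) XOR 0) -> 1
  row 11 [01011]: (((0 AND NOT 0) IMPLIES 0) XOR 0) -> 1
  row 12 [01100]: (((1 AND NOT 0) IMPLIES 1) XOR 1) -> 0
  row 13 [01101]: (((1 AND NOT 0) IMPLIES 1) XOR 1) -> 0
  row 14 [01110]: (((1 AND NOT 0) IMPLIES 1) XOR 1) -> 0
  row 15 [01111]: (((1 AND NOT 0) IMPLIES 1) XOR 1) -> 0
  row 16 [10000]: (((0 AND NOT 1) IMPLIES 0) XOR 0) -> 1
  row 17 [10001]: (((0 AND NOT 1) IMPLIES 0) XOR 0) -> 1
  row 18 [10010]: (((0 AND NOT 1) IMPLIES 0) XOR 0) -> 1
  row 19 [10011]: (((0 AND NOT 1) IMPLIES 0) XOR 0) -> 1
  row 20 [10100]: (((1 AND NOT 1) IMPLIES 1) XOR 1) -> 0
  row 21 [10101]: (((1 AND NOT 1) IMPLIES 1) XOR 1) -> 0
  row 22 [10110]: (((1 AND NOT 1) IMPLIES 1) XOR 1) -> 0
  row 23 [10111]: (((1 AND NOT 1) IMPLIES 1) XOR 1) -> 0
  row 24 [11000]: (((0 AND NOT 1) IMPLIES 0) XOR 0) -> 1
  row 25 [11001]: (((0 AND NOT 1) IMPLIES 0) XOR 0) -> 1
  row 26 [11010]: (((0 AND NOT 1) IMPLIES 0) XOR 0) -> 1
  row 27 [11011]: (((0 AND NOT 1) IMPLIES 0) XOR 0) -> 1
  row 28 [11100]: (((1 AND NOT 1) IMPLIES 1) XOR 1) -> 0
  row 29 [11101]: (((1 AND NOT 1) IMPLIES 1) XOR 1) -> 0
  row 30 [11110]: (((1 AND NOT 1) IMPLIES 1) XOR 1) -> 0
  row 31 [11111]: (((1 AND NOT 1) IMPLIES 1) XOR 1) -> 0
Full result column, 4 rows per line (a,b,c fixed per line; d,e runs 00..11 left to right):
  rows 0-3 [a,b,c=000]: 1111  = hex F
  rows 4-7 [a,b,c=001]: 0000  = hex 0
  rows 8-11 [a,b,c=010]: 1111  = hex F
  rows 12-15 [a,b,c=011]: 0000  = hex 0
  rows 16-19 [a,b,c=100]: 1111  = hex F
  rows 20-23 [a,b,c=101]: 0000  = hex 0
  rows 24-27 [a,b,c=110]: 1111  = hex F
  rows 28-31 [a,b,c=111]: 0000  = hex 0
Output column (row 0 .. row 31) = 11110000111100001111000011110000
Output column grouped in 4s = 1111 0000 1111 0000 1111 0000 1111 0000 = 0xF0F0F0F0
Convert to decimal digit by digit (value = value*16 + digit):
  F -> 15
  15*16 + 0 = 240
  240*16 + 15 (F) = 3855
  3855*16 + 0 = 61680
  61680*16 + 15 (F) = 986895
  986895*16 + 0 = 15790320
  15790320*16 + 15 (F) = 252645135
  252645135*16 + 0 = 4042322160
Decimal = 4042322160

4042322160


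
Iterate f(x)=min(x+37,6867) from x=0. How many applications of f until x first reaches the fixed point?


Step 1: x=0, cap=6867, increment=37
Step 2: x grows by 37 each step until capped at 6867; fixed point is x=6867
Step 3: iterations = ceil(6867/37) = 186

186


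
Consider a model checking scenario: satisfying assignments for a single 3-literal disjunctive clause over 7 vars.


Step 1: Total=2^7=128
Step 2: Unsat when all 3 false: 2^4=16
Step 3: Sat=128-16=112

112


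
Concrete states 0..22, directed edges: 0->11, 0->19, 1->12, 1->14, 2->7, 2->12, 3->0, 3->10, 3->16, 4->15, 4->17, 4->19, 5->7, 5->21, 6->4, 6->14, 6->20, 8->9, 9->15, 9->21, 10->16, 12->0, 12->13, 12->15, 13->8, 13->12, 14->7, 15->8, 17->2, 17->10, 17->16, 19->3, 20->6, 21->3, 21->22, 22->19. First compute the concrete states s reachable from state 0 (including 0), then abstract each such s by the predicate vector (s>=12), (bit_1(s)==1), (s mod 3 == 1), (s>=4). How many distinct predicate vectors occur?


BFS from 0:
Concrete reachable: {0, 3, 10, 11, 16, 19}
Abstract via predicates (s>=12), (bit_1(s)==1), (s mod 3 == 1), (s>=4):
  (0,0,0,0) <- {0}
  (0,1,0,0) <- {3}
  (0,1,0,1) <- {11}
  (0,1,1,1) <- {10}
  (1,0,1,1) <- {16}
  (1,1,1,1) <- {19}
Distinct abstract states = 6

6


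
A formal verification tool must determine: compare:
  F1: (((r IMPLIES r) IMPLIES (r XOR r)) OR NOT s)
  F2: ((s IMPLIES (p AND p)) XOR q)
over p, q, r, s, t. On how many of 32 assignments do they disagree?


F1 = (((r IMPLIES r) IMPLIES (r XOR r)) OR NOT s)
F2 = ((s IMPLIES (p AND p)) XOR q)
Evaluate both on each of 32 rows (bits = p,q,r,s,t):
  row 0 [00000]: F1=1 F2=1 -> 0
  row 1 [00001]: F1=1 F2=1 -> 0
  row 2 [00010]: F1=0 F2=0 -> 0
  row 3 [00011]: F1=0 F2=0 -> 0
  row 4 [00100]: F1=1 F2=1 -> 0
  row 5 [00101]: F1=1 F2=1 -> 0
  row 6 [00110]: F1=0 F2=0 -> 0
  row 7 [00111]: F1=0 F2=0 -> 0
  row 8 [01000]: F1=1 F2=0 (differ) -> 1
  row 9 [01001]: F1=1 F2=0 (differ) -> 1
  row 10 [01010]: F1=0 F2=1 (differ) -> 1
  row 11 [01011]: F1=0 F2=1 (differ) -> 1
  row 12 [01100]: F1=1 F2=0 (differ) -> 1
  row 13 [01101]: F1=1 F2=0 (differ) -> 1
  row 14 [01110]: F1=0 F2=1 (differ) -> 1
  row 15 [01111]: F1=0 F2=1 (differ) -> 1
  row 16 [10000]: F1=1 F2=1 -> 0
  row 17 [10001]: F1=1 F2=1 -> 0
  row 18 [10010]: F1=0 F2=1 (differ) -> 1
  row 19 [10011]: F1=0 F2=1 (differ) -> 1
  row 20 [10100]: F1=1 F2=1 -> 0
  row 21 [10101]: F1=1 F2=1 -> 0
  row 22 [10110]: F1=0 F2=1 (differ) -> 1
  row 23 [10111]: F1=0 F2=1 (differ) -> 1
  row 24 [11000]: F1=1 F2=0 (differ) -> 1
  row 25 [11001]: F1=1 F2=0 (differ) -> 1
  row 26 [11010]: F1=0 F2=0 -> 0
  row 27 [11011]: F1=0 F2=0 -> 0
  row 28 [11100]: F1=1 F2=0 (differ) -> 1
  row 29 [11101]: F1=1 F2=0 (differ) -> 1
  row 30 [11110]: F1=0 F2=0 -> 0
  row 31 [11111]: F1=0 F2=0 -> 0
Full result column, 8 rows per line (p,q fixed per line; r,s,t runs 000..111 left to right):
  rows 0-7 [p,q=00]: 00000000  (ones: 0)
  rows 8-15 [p,q=01]: 11111111  (ones: 8)
  rows 16-23 [p,q=10]: 00110011  (ones: 4)
  rows 24-31 [p,q=11]: 11001100  (ones: 4)
Disagreements = 0+8+4+4 = 16

16


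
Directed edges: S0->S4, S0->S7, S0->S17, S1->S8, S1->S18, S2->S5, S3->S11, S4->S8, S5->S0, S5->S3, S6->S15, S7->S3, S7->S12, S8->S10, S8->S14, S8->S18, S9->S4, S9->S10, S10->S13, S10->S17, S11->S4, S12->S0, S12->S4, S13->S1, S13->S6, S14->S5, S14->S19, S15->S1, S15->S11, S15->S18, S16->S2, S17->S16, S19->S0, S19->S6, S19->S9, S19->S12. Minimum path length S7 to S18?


BFS layer-by-layer from S7:
  dist 0: {S7}
  dist 1: {S3, S12}
  dist 2: {S0, S4, S11}
  dist 3: {S8, S17}
  dist 4: {S10, S14, S16, S18}
  -> S18 reached at distance 4
Shortest path length = 4

4


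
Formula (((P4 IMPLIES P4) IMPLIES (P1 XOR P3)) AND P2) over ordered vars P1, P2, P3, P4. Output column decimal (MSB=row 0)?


Formula: (((P4 IMPLIES P4) IMPLIES (P1 XOR P3)) AND P2) over P1, P2, P3, P4 (16 rows)
Evaluate each row (bits = P1,P2,P3,P4, MSB first):
  row 0 [0000]: (((0 IMPLIES 0) IMPLIES (0 XOR 0)) AND 0) -> 0
  row 1 [0001]: (((1 IMPLIES 1) IMPLIES (0 XOR 0)) AND 0) -> 0
  row 2 [0010]: (((0 IMPLIES 0) IMPLIES (0 XOR 1)) AND 0) -> 0
  row 3 [0011]: (((1 IMPLIES 1) IMPLIES (0 XOR 1)) AND 0) -> 0
  row 4 [0100]: (((0 IMPLIES 0) IMPLIES (0 XOR 0)) AND 1) -> 0
  row 5 [0101]: (((1 IMPLIES 1) IMPLIES (0 XOR 0)) AND 1) -> 0
  row 6 [0110]: (((0 IMPLIES 0) IMPLIES (0 XOR 1)) AND 1) -> 1
  row 7 [0111]: (((1 IMPLIES 1) IMPLIES (0 XOR 1)) AND 1) -> 1
  row 8 [1000]: (((0 IMPLIES 0) IMPLIES (1 XOR 0)) AND 0) -> 0
  row 9 [1001]: (((1 IMPLIES 1) IMPLIES (1 XOR 0)) AND 0) -> 0
  row 10 [1010]: (((0 IMPLIES 0) IMPLIES (1 XOR 1)) AND 0) -> 0
  row 11 [1011]: (((1 IMPLIES 1) IMPLIES (1 XOR 1)) AND 0) -> 0
  row 12 [1100]: (((0 IMPLIES 0) IMPLIES (1 XOR 0)) AND 1) -> 1
  row 13 [1101]: (((1 IMPLIES 1) IMPLIES (1 XOR 0)) AND 1) -> 1
  row 14 [1110]: (((0 IMPLIES 0) IMPLIES (1 XOR 1)) AND 1) -> 0
  row 15 [1111]: (((1 IMPLIES 1) IMPLIES (1 XOR 1)) AND 1) -> 0
Full result column, 4 rows per line (P1,P2 fixed per line; P3,P4 runs 00..11 left to right):
  rows 0-3 [P1,P2=00]: 0000  = hex 0
  rows 4-7 [P1,P2=01]: 0011  = hex 3
  rows 8-11 [P1,P2=10]: 0000  = hex 0
  rows 12-15 [P1,P2=11]: 1100  = hex C
Output column (row 0 .. row 15) = 0000001100001100
Output column grouped in 4s = 0000 0011 0000 1100 = 0x030C
Convert to decimal digit by digit (value = value*16 + digit):
  0 -> 0
  0*16 + 3 = 3
  3*16 + 0 = 48
  48*16 + 12 (C) = 780
Decimal = 780

780


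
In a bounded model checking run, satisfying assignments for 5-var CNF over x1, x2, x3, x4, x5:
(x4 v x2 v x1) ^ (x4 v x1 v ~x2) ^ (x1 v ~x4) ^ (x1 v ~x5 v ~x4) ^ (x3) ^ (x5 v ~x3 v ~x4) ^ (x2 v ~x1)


CNF with 7 clauses over 5 vars (32 assignments).
An assignment satisfies CNF iff every clause has >=1 true literal.
Check each row (bits = x1,x2,x3,x4,x5; clause T/F shown):
  row 0 [00000]: clauses=FTTTFTT -> 0
  row 1 [00001]: clauses=FTTTFTT -> 0
  row 2 [00010]: clauses=TTFTFTT -> 0
  row 3 [00011]: clauses=TTFFFTT -> 0
  row 4 [00100]: clauses=FTTTTTT -> 0
  row 5 [00101]: clauses=FTTTTTT -> 0
  row 6 [00110]: clauses=TTFTTFT -> 0
  row 7 [00111]: clauses=TTFFTTT -> 0
  row 8 [01000]: clauses=TFTTFTT -> 0
  row 9 [01001]: clauses=TFTTFTT -> 0
  row 10 [01010]: clauses=TTFTFTT -> 0
  row 11 [01011]: clauses=TTFFFTT -> 0
  row 12 [01100]: clauses=TFTTTTT -> 0
  row 13 [01101]: clauses=TFTTTTT -> 0
  row 14 [01110]: clauses=TTFTTFT -> 0
  row 15 [01111]: clauses=TTFFTTT -> 0
  row 16 [10000]: clauses=TTTTFTF -> 0
  row 17 [10001]: clauses=TTTTFTF -> 0
  row 18 [10010]: clauses=TTTTFTF -> 0
  row 19 [10011]: clauses=TTTTFTF -> 0
  row 20 [10100]: clauses=TTTTTTF -> 0
  row 21 [10101]: clauses=TTTTTTF -> 0
  row 22 [10110]: clauses=TTTTTFF -> 0
  row 23 [10111]: clauses=TTTTTTF -> 0
  row 24 [11000]: clauses=TTTTFTT -> 0
  row 25 [11001]: clauses=TTTTFTT -> 0
  row 26 [11010]: clauses=TTTTFTT -> 0
  row 27 [11011]: clauses=TTTTFTT -> 0
  row 28 [11100]: clauses=TTTTTTT -> 1
  row 29 [11101]: clauses=TTTTTTT -> 1
  row 30 [11110]: clauses=TTTTTFT -> 0
  row 31 [11111]: clauses=TTTTTTT -> 1
Full result column, 8 rows per line (x1,x2 fixed per line; x3,x4,x5 runs 000..111 left to right):
  rows 0-7 [x1,x2=00]: 00000000  (ones: 0)
  rows 8-15 [x1,x2=01]: 00000000  (ones: 0)
  rows 16-23 [x1,x2=10]: 00000000  (ones: 0)
  rows 24-31 [x1,x2=11]: 00001101  (ones: 3)
Satisfying assignments = 0+0+0+3 = 3

3


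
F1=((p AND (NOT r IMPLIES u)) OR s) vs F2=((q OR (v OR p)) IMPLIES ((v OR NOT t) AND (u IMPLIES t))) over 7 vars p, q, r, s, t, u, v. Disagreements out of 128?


F1 = ((p AND (NOT r IMPLIES u)) OR s)
F2 = ((q OR (v OR p)) IMPLIES ((v OR NOT t) AND (u IMPLIES t)))
Evaluate both on each of 128 rows (bits = p,q,r,s,t,u,v):
  row 0 [0000000]: F1=0 F2=1 (differ) -> 1
  row 1 [0000001]: F1=0 F2=1 (differ) -> 1
  row 2 [0000010]: F1=0 F2=1 (differ) -> 1
  row 3 [0000011]: F1=0 F2=0 -> 0
  row 4 [0000100]: F1=0 F2=1 (differ) -> 1
  (every remaining row is evaluated the same way; all 128 results are listed next)
Full result column, 8 rows per line (p,q,r,s fixed per line; t,u,v runs 000..111 left to right):
  rows 0-7 [p,q,r,s=0000]: 11101111  (ones: 7)
  rows 8-15 [p,q,r,s=0001]: 00010000  (ones: 1)
  rows 16-23 [p,q,r,s=0010]: 11101111  (ones: 7)
  rows 24-31 [p,q,r,s=0011]: 00010000  (ones: 1)
  rows 32-39 [p,q,r,s=0100]: 11000101  (ones: 4)
  rows 40-47 [p,q,r,s=0101]: 00111010  (ones: 4)
  rows 48-55 [p,q,r,s=0110]: 11000101  (ones: 4)
  rows 56-63 [p,q,r,s=0111]: 00111010  (ones: 4)
  rows 64-71 [p,q,r,s=1000]: 11110110  (ones: 6)
  rows 72-79 [p,q,r,s=1001]: 00111010  (ones: 4)
  rows 80-87 [p,q,r,s=1010]: 00111010  (ones: 4)
  rows 88-95 [p,q,r,s=1011]: 00111010  (ones: 4)
  rows 96-103 [p,q,r,s=1100]: 11110110  (ones: 6)
  rows 104-111 [p,q,r,s=1101]: 00111010  (ones: 4)
  rows 112-119 [p,q,r,s=1110]: 00111010  (ones: 4)
  rows 120-127 [p,q,r,s=1111]: 00111010  (ones: 4)
Disagreements = 7+1+7+1+4+4+4+4+6+4+4+4+6+4+4+4 = 68

68


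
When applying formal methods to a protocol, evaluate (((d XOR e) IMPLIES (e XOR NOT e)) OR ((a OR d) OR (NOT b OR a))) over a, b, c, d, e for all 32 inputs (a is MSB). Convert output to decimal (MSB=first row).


Formula: (((d XOR e) IMPLIES (e XOR NOT e)) OR ((a OR d) OR (NOT b OR a))) over a, b, c, d, e (32 rows)
Evaluate each row (bits = a,b,c,d,e, MSB first):
  row 0 [00000]: (((0 XOR 0) IMPLIES (0 XOR NOT 0)) OR ((0 OR 0) OR (NOT 0 OR 0))) -> 1
  row 1 [00001]: (((0 XOR 1) IMPLIES (1 XOR NOT 1)) OR ((0 OR 0) OR (NOT 0 OR 0))) -> 1
  row 2 [00010]: (((1 XOR 0) IMPLIES (0 XOR NOT 0)) OR ((0 OR 1) OR (NOT 0 OR 0))) -> 1
  row 3 [00011]: (((1 XOR 1) IMPLIES (1 XOR NOT 1)) OR ((0 OR 1) OR (NOT 0 OR 0))) -> 1
  row 4 [00100]: (((0 XOR 0) IMPLIES (0 XOR NOT 0)) OR ((0 OR 0) OR (NOT 0 OR 0))) -> 1
  row 5 [00101]: (((0 XOR 1) IMPLIES (1 XOR NOT 1)) OR ((0 OR 0) OR (NOT 0 OR 0))) -> 1
  row 6 [00110]: (((1 XOR 0) IMPLIES (0 XOR NOT 0)) OR ((0 OR 1) OR (NOT 0 OR 0))) -> 1
  row 7 [00111]: (((1 XOR 1) IMPLIES (1 XOR NOT 1)) OR ((0 OR 1) OR (NOT 0 OR 0))) -> 1
  row 8 [01000]: (((0 XOR 0) IMPLIES (0 XOR NOT 0)) OR ((0 OR 0) OR (NOT 1 OR 0))) -> 1
  row 9 [01001]: (((0 XOR 1) IMPLIES (1 XOR NOT 1)) OR ((0 OR 0) OR (NOT 1 OR 0))) -> 1
  row 10 [01010]: (((1 XOR 0) IMPLIES (0 XOR NOT 0)) OR ((0 OR 1) OR (NOT 1 OR 0))) -> 1
  row 11 [01011]: (((1 XOR 1) IMPLIES (1 XOR NOT 1)) OR ((0 OR 1) OR (NOT 1 OR 0))) -> 1
  row 12 [01100]: (((0 XOR 0) IMPLIES (0 XOR NOT 0)) OR ((0 OR 0) OR (NOT 1 OR 0))) -> 1
  row 13 [01101]: (((0 XOR 1) IMPLIES (1 XOR NOT 1)) OR ((0 OR 0) OR (NOT 1 OR 0))) -> 1
  row 14 [01110]: (((1 XOR 0) IMPLIES (0 XOR NOT 0)) OR ((0 OR 1) OR (NOT 1 OR 0))) -> 1
  row 15 [01111]: (((1 XOR 1) IMPLIES (1 XOR NOT 1)) OR ((0 OR 1) OR (NOT 1 OR 0))) -> 1
  row 16 [10000]: (((0 XOR 0) IMPLIES (0 XOR NOT 0)) OR ((1 OR 0) OR (NOT 0 OR 1))) -> 1
  row 17 [10001]: (((0 XOR 1) IMPLIES (1 XOR NOT 1)) OR ((1 OR 0) OR (NOT 0 OR 1))) -> 1
  row 18 [10010]: (((1 XOR 0) IMPLIES (0 XOR NOT 0)) OR ((1 OR 1) OR (NOT 0 OR 1))) -> 1
  row 19 [10011]: (((1 XOR 1) IMPLIES (1 XOR NOT 1)) OR ((1 OR 1) OR (NOT 0 OR 1))) -> 1
  row 20 [10100]: (((0 XOR 0) IMPLIES (0 XOR NOT 0)) OR ((1 OR 0) OR (NOT 0 OR 1))) -> 1
  row 21 [10101]: (((0 XOR 1) IMPLIES (1 XOR NOT 1)) OR ((1 OR 0) OR (NOT 0 OR 1))) -> 1
  row 22 [10110]: (((1 XOR 0) IMPLIES (0 XOR NOT 0)) OR ((1 OR 1) OR (NOT 0 OR 1))) -> 1
  row 23 [10111]: (((1 XOR 1) IMPLIES (1 XOR NOT 1)) OR ((1 OR 1) OR (NOT 0 OR 1))) -> 1
  row 24 [11000]: (((0 XOR 0) IMPLIES (0 XOR NOT 0)) OR ((1 OR 0) OR (NOT 1 OR 1))) -> 1
  row 25 [11001]: (((0 XOR 1) IMPLIES (1 XOR NOT 1)) OR ((1 OR 0) OR (NOT 1 OR 1))) -> 1
  row 26 [11010]: (((1 XOR 0) IMPLIES (0 XOR NOT 0)) OR ((1 OR 1) OR (NOT 1 OR 1))) -> 1
  row 27 [11011]: (((1 XOR 1) IMPLIES (1 XOR NOT 1)) OR ((1 OR 1) OR (NOT 1 OR 1))) -> 1
  row 28 [11100]: (((0 XOR 0) IMPLIES (0 XOR NOT 0)) OR ((1 OR 0) OR (NOT 1 OR 1))) -> 1
  row 29 [11101]: (((0 XOR 1) IMPLIES (1 XOR NOT 1)) OR ((1 OR 0) OR (NOT 1 OR 1))) -> 1
  row 30 [11110]: (((1 XOR 0) IMPLIES (0 XOR NOT 0)) OR ((1 OR 1) OR (NOT 1 OR 1))) -> 1
  row 31 [11111]: (((1 XOR 1) IMPLIES (1 XOR NOT 1)) OR ((1 OR 1) OR (NOT 1 OR 1))) -> 1
Full result column, 4 rows per line (a,b,c fixed per line; d,e runs 00..11 left to right):
  rows 0-3 [a,b,c=000]: 1111  = hex F
  rows 4-7 [a,b,c=001]: 1111  = hex F
  rows 8-11 [a,b,c=010]: 1111  = hex F
  rows 12-15 [a,b,c=011]: 1111  = hex F
  rows 16-19 [a,b,c=100]: 1111  = hex F
  rows 20-23 [a,b,c=101]: 1111  = hex F
  rows 24-27 [a,b,c=110]: 1111  = hex F
  rows 28-31 [a,b,c=111]: 1111  = hex F
Output column (row 0 .. row 31) = 11111111111111111111111111111111
Output column grouped in 4s = 1111 1111 1111 1111 1111 1111 1111 1111 = 0xFFFFFFFF
Convert to decimal digit by digit (value = value*16 + digit):
  F -> 15
  15*16 + 15 (F) = 255
  255*16 + 15 (F) = 4095
  4095*16 + 15 (F) = 65535
  65535*16 + 15 (F) = 1048575
  1048575*16 + 15 (F) = 16777215
  16777215*16 + 15 (F) = 268435455
  268435455*16 + 15 (F) = 4294967295
Decimal = 4294967295

4294967295


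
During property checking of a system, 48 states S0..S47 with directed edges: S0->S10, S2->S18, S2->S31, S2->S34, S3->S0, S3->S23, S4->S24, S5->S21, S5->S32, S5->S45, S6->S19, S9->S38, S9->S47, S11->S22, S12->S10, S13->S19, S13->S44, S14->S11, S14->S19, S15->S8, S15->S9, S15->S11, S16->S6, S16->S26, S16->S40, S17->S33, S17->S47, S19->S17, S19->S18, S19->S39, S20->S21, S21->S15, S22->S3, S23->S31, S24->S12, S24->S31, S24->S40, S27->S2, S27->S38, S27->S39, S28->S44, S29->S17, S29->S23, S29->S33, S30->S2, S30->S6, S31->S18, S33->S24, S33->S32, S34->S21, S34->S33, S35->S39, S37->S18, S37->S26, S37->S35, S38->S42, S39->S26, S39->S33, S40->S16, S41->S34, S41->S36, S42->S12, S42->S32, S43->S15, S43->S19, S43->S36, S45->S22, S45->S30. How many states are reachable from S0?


BFS from S0:
  layer 0: {S0}
  layer 1: {S10}
Reachable set: {S0, S10}
Count = 2

2


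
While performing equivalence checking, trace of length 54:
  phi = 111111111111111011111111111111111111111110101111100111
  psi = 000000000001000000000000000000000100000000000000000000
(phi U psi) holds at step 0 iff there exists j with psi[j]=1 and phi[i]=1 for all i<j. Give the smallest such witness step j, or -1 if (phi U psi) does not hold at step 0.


(phi U psi) at 0: need smallest j with psi[j]=1 and phi[i]=1 for all i in [0,j).
Scan from step 0:
  step 0: phi=1, psi=0 -> continue
  step 1: phi=1, psi=0 -> continue
  step 2: phi=1, psi=0 -> continue
  step 3: phi=1, psi=0 -> continue
  step 11: psi=1 and phi held for [0,11) -> witness found
Witness step = 11

11


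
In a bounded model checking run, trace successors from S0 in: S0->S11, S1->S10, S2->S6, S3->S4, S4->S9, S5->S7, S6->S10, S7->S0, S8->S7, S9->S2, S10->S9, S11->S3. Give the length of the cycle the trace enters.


Trace from S0 until a state repeats:
  S0 -> S11 -> S3 -> S4 -> S9 -> S2 -> S6 -> S10 -> S9
S9 first seen at step 4, revisited at step 8.
Cycle length = 8 - 4 = 4

4


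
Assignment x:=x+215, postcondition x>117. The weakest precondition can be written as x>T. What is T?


Formula: wp(x:=E, P) = P[E/x] (substitute E for x in postcondition)
Step 1: Postcondition: x>117
Step 2: Substitute x+215 for x: x+215>117
Step 3: Solve for x: x > 117-215 = -98

-98


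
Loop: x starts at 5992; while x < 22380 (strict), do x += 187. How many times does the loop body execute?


Step 1: x goes from 5992 toward 22380 by 187; the body runs while x<22380, so iterations = ceil((bound-start)/step)
Step 2: Distance=16388
Step 3: ceil(16388/187)=88

88
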